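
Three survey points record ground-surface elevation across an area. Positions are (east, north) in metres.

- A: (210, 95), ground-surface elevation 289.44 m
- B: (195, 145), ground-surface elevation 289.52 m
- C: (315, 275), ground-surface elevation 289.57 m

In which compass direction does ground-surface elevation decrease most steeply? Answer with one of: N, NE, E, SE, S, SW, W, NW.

With z = a·x + b·y + c and A as origin, the differences give:
  (-15)·a + 50·b = +0.08
  105·a + 180·b = +0.13
Eliminate b (×180 and ×50, subtract): -7950·a = 7.900 → a = ∂z/∂x = -0.0009937
Back-substitute: b = ∂z/∂y = +0.001302.
Steepest decrease is along −∇f = (+0.0009937 E, -0.001302 N) → southeast.

SE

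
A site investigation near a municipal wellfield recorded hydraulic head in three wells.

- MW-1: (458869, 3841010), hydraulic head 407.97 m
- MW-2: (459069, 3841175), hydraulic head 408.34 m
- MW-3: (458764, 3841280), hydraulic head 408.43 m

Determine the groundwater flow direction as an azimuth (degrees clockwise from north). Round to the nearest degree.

190°

Differences from MW-1: to MW-2 (Δx, Δy, Δh) = (200, 165, +0.37); to MW-3 = (-105, 270, +0.46).
Solve a·Δx + b·Δy = Δh: det = 200·270 − (-105)·165 = 71325.
∂h/∂x = [(+0.37)·270 − (+0.46)·165] / 71325 = +0.0003365
∂h/∂y = [200·(+0.46) − (-105)·(+0.37)] / 71325 = +0.001835
Flow direction (−∇h) has components (-0.0003365 E, -0.001835 N).
Azimuth = atan2(E, N) = atan2(-0.0003365, -0.001835) = 190.4° ≈ 190°.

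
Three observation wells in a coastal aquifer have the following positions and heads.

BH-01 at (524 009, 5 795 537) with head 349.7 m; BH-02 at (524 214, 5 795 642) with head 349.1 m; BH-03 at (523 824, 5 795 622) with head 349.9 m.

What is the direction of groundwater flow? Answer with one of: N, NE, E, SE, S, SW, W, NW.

Three-point gradient (reference BH-01): Δ to BH-02 = (205, 105, -0.6), Δ to BH-03 = (-185, 85, +0.2).
∂h/∂x = -0.001954, ∂h/∂y = -0.001900 (det = 36850).
Flow = −∇h = (+0.001954 east, +0.001900 north), which points northeast.

NE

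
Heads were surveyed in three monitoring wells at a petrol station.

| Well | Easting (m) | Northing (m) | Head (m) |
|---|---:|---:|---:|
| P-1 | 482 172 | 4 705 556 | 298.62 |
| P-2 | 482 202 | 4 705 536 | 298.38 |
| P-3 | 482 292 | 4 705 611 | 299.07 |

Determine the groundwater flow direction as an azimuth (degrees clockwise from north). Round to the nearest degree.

With h = a·x + b·y + c and P-1 as origin, the differences give:
  30·a + (-20)·b = -0.24
  120·a + 55·b = +0.45
Eliminate b (×55 and ×(-20), subtract): 4050·a = -4.200 → a = ∂h/∂x = -0.001037
Back-substitute: b = ∂h/∂y = +0.01044.
Flow direction (−∇h) has components (+0.001037 E, -0.01044 N).
Azimuth = atan2(E, N) = atan2(+0.001037, -0.01044) = 174.3° ≈ 174°.

174°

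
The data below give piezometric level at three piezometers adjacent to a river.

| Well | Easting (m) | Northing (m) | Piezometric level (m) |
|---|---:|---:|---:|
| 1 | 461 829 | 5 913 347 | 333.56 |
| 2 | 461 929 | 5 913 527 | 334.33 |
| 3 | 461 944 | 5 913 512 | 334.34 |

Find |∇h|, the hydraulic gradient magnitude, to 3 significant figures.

Three-point gradient (reference 1): Δ to 2 = (100, 180, +0.77), Δ to 3 = (115, 165, +0.78).
∂h/∂x = +0.003179, ∂h/∂y = +0.002512 (det = -4200).
|∇h| = √(0.003179² + 0.002512²) = 0.004052

0.00405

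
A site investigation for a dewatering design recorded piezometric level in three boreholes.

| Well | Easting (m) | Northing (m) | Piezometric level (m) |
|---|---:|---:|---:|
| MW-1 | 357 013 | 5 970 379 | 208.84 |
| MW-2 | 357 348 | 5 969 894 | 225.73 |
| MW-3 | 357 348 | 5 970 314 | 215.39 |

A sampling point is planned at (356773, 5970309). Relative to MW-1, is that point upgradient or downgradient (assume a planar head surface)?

downgradient

Taking MW-1 as reference: MW-2−MW-1 = (335, -485, +16.89); MW-3−MW-1 = (335, -65, +6.55).
Determinant of the coordinate differences = 335·(-65) − 335·(-485) = 140700.
∂h/∂x = [(+16.89)·(-65) − (+6.55)·(-485)] / 140700 = +0.01478
∂h/∂y = [335·(+6.55) − 335·(+16.89)] / 140700 = -0.02462
Head at (356773, 5970309) = 208.84 + (+0.01478)·(-240) + (-0.02462)·(-70) = 207.02 m.
That is lower than the 208.84 m at MW-1, so the point is downgradient.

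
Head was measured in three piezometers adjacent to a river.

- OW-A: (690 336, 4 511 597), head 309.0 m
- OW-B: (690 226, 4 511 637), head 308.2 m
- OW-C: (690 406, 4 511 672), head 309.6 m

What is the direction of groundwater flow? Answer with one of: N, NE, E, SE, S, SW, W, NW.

W

Taking OW-A as reference: OW-B−OW-A = (-110, 40, -0.8); OW-C−OW-A = (70, 75, +0.6).
Solve a·Δx + b·Δy = Δh: det = (-110)·75 − 70·40 = -11050.
∂h/∂x = [(-0.8)·75 − (+0.6)·40] / -11050 = +0.007602
∂h/∂y = [(-110)·(+0.6) − 70·(-0.8)] / -11050 = +0.0009050
Flow = −∇h = (-0.007602 east, -0.0009050 north), which points west.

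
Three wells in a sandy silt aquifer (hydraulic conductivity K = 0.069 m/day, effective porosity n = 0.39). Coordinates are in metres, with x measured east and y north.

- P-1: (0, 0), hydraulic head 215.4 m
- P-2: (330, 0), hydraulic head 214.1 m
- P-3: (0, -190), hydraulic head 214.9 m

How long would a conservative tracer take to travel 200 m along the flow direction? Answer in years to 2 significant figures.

650 years

∂h/∂x = (214.1 − 215.4) / (330 − 0) = -0.003939
∂h/∂y = (214.9 − 215.4) / (-190 − 0) = +0.002632
|∇h| = √(-0.003939² + 0.002632²) = 0.004737
Seepage velocity v = K·i/n = 0.069 × 0.004737 / 0.39 = 0.0008381 m/day.
t = 200 / 0.0008381 = 2.386e+05 days = 653 years.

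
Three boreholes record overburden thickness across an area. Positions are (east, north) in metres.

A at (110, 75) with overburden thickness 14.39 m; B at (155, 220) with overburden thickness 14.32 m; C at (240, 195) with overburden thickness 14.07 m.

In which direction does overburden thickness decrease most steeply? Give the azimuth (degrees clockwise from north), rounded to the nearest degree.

098°

With d = a·x + b·y + c and A as origin, the differences give:
  45·a + 145·b = -0.07
  130·a + 120·b = -0.32
Eliminate b (×120 and ×145, subtract): -13450·a = 38.000 → a = ∂d/∂x = -0.002825
Back-substitute: b = ∂d/∂y = +0.0003941.
Steepest decrease is along −∇f: components (+0.002825 E, -0.0003941 N).
Azimuth = atan2(+0.002825, -0.0003941) = 97.9° ≈ 098°.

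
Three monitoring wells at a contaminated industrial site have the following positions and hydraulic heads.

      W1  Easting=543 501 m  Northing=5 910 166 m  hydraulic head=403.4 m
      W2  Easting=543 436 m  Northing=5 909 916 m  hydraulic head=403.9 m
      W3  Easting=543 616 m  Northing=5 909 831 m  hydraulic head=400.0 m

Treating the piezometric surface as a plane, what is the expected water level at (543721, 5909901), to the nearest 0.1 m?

Differences from W1: to W2 (Δx, Δy, Δh) = (-65, -250, +0.5); to W3 = (115, -335, -3.4).
Solve a·Δx + b·Δy = Δh: det = (-65)·(-335) − 115·(-250) = 50525.
∂h/∂x = [(+0.5)·(-335) − (-3.4)·(-250)] / 50525 = -0.02014
∂h/∂y = [(-65)·(-3.4) − 115·(+0.5)] / 50525 = +0.003236
h(543721, 5909901) = 403.4 + (-0.02014)·(220) + (+0.003236)·(-265) = 403.4 -4.430 -0.858 = 398.112 m.

398.1 m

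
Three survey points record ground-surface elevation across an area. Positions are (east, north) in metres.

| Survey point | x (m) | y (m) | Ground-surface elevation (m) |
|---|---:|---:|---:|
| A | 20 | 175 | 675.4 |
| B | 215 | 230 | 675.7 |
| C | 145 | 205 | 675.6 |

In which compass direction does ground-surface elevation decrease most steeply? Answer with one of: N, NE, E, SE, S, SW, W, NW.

Differences from A: to B (Δx, Δy, Δh) = (195, 55, +0.3); to C = (125, 30, +0.2).
Solve a·Δx + b·Δy = Δz: det = 195·30 − 125·55 = -1025.
∂z/∂x = [(+0.3)·30 − (+0.2)·55] / -1025 = +0.001951
∂z/∂y = [195·(+0.2) − 125·(+0.3)] / -1025 = -0.001463
Steepest decrease is along −∇f = (-0.001951 E, +0.001463 N) → northwest.

NW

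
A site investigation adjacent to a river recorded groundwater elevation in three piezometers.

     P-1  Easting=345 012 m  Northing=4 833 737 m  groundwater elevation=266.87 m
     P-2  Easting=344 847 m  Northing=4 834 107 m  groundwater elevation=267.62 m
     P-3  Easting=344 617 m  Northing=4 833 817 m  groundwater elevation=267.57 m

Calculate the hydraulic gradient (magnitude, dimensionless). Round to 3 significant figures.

With h = a·x + b·y + c and P-1 as origin, the differences give:
  (-165)·a + 370·b = +0.75
  (-395)·a + 80·b = +0.70
Eliminate b (×80 and ×370, subtract): 132950·a = -199.000 → a = ∂h/∂x = -0.001497
Back-substitute: b = ∂h/∂y = +0.001360.
|∇h| = √(-0.001497² + 0.001360²) = 0.002023

0.00202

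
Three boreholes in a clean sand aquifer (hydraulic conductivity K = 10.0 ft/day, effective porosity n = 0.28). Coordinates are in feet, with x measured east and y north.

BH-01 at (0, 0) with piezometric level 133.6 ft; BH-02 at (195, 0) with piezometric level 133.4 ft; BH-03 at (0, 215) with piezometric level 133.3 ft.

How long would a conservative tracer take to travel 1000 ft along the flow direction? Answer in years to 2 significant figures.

44 years

∂h/∂x = (133.4 − 133.6) / (195 − 0) = -0.001026
∂h/∂y = (133.3 − 133.6) / (215 − 0) = -0.001395
|∇h| = √(-0.001026² + -0.001395²) = 0.001732
Seepage velocity v = K·i/n = 10.0 × 0.001732 / 0.28 = 0.06186 ft/day.
t = 1000 / 0.06186 = 1.617e+04 days = 44.3 years.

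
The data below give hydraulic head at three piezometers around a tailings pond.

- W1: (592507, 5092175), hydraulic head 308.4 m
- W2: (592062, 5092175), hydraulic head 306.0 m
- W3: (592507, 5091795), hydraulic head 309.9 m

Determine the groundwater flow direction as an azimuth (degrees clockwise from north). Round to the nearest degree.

∂h/∂x = (306.0 − 308.4) / (592062 − 592507) = +0.005393
∂h/∂y = (309.9 − 308.4) / (5091795 − 5092175) = -0.003947
Flow direction (−∇h) has components (-0.005393 E, +0.003947 N).
Azimuth = atan2(E, N) = atan2(-0.005393, +0.003947) = 306.2° ≈ 306°.

306°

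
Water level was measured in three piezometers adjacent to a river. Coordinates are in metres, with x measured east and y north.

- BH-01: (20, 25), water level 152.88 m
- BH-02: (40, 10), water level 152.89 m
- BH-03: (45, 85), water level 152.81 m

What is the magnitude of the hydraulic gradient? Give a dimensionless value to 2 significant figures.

With h = a·x + b·y + c and BH-01 as origin, the differences give:
  20·a + (-15)·b = +0.01
  25·a + 60·b = -0.07
Eliminate b (×60 and ×(-15), subtract): 1575·a = -0.450 → a = ∂h/∂x = -0.0002857
Back-substitute: b = ∂h/∂y = -0.001048.
|∇h| = √(-0.0002857² + -0.001048²) = 0.001086

0.0011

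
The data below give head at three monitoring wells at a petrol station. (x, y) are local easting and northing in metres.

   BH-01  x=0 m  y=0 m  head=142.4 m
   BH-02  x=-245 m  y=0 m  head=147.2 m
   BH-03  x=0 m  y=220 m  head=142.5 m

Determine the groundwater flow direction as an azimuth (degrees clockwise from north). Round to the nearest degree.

091°

∂h/∂x = (147.2 − 142.4) / (-245 − 0) = -0.01959
∂h/∂y = (142.5 − 142.4) / (220 − 0) = +0.0004545
Flow direction (−∇h) has components (+0.01959 E, -0.0004545 N).
Azimuth = atan2(E, N) = atan2(+0.01959, -0.0004545) = 91.3° ≈ 091°.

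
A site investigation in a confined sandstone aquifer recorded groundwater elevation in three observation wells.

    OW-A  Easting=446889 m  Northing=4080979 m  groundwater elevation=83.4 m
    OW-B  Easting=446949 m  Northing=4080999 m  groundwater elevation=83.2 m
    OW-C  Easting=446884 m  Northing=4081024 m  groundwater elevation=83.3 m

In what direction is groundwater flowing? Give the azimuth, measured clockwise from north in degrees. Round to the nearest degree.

With h = a·x + b·y + c and OW-A as origin, the differences give:
  60·a + 20·b = -0.2
  (-5)·a + 45·b = -0.1
Eliminate b (×45 and ×20, subtract): 2800·a = -7.00 → a = ∂h/∂x = -0.002500
Back-substitute: b = ∂h/∂y = -0.002500.
Flow direction (−∇h) has components (+0.002500 E, +0.002500 N).
Azimuth = atan2(E, N) = atan2(+0.002500, +0.002500) = 45.0° ≈ 045°.

045°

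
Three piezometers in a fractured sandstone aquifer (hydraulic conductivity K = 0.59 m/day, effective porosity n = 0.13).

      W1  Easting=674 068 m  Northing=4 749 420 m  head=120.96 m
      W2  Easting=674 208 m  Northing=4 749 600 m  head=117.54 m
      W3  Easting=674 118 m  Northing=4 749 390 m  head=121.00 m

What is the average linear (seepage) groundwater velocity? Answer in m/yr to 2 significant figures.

25 m/yr

Three-point gradient (reference W1): Δ to W2 = (140, 180, -3.42), Δ to W3 = (50, -30, +0.04).
∂h/∂x = -0.007227, ∂h/∂y = -0.01338 (det = -13200).
|∇h| = √(-0.007227² + -0.01338²) = 0.01521
Seepage velocity v = K·i/n = 0.59 × 0.01521 / 0.13 = 0.06903 m/day = 25.21 m/yr.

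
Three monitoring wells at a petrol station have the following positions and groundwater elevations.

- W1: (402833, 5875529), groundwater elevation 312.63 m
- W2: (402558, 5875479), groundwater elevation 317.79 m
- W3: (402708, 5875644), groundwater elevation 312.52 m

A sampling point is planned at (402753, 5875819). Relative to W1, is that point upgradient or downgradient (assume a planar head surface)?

downgradient

Three-point gradient (reference W1): Δ to W2 = (-275, -50, +5.16), Δ to W3 = (-125, 115, -0.11).
∂h/∂x = -0.01552, ∂h/∂y = -0.01783 (det = -37875).
Head at (402753, 5875819) = 312.63 + (-0.01552)·(-80) + (-0.01783)·(290) = 308.70 m.
That is lower than the 312.63 m at W1, so the point is downgradient.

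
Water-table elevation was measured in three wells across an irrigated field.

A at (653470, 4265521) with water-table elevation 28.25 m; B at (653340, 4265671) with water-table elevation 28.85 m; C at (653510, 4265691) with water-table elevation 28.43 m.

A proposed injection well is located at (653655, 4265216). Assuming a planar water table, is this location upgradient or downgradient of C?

With h = a·x + b·y + c and A as origin, the differences give:
  (-130)·a + 150·b = +0.60
  40·a + 170·b = +0.18
Eliminate b (×170 and ×150, subtract): -28100·a = 75.000 → a = ∂h/∂x = -0.002669
Back-substitute: b = ∂h/∂y = +0.001687.
Head at (653655, 4265216) = 28.25 + (-0.002669)·(185) + (+0.001687)·(-305) = 27.24 m.
That is lower than the 28.43 m at C, so the point is downgradient.

downgradient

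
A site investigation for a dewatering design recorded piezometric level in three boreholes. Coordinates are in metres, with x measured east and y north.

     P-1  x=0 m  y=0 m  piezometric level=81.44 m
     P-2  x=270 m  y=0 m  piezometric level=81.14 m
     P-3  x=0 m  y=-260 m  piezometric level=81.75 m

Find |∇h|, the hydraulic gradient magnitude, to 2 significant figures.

0.0016

∂h/∂x = (81.14 − 81.44) / (270 − 0) = -0.001111
∂h/∂y = (81.75 − 81.44) / (-260 − 0) = -0.001192
|∇h| = √(-0.001111² + -0.001192²) = 0.001629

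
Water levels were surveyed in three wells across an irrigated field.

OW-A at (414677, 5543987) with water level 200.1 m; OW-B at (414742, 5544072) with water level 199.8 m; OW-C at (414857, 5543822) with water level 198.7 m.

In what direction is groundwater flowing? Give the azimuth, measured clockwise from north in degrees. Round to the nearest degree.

102°

Three-point gradient (reference OW-A): Δ to OW-B = (65, 85, -0.3), Δ to OW-C = (180, -165, -1.4).
∂h/∂x = -0.006475, ∂h/∂y = +0.001422 (det = -26025).
Flow direction (−∇h) has components (+0.006475 E, -0.001422 N).
Azimuth = atan2(E, N) = atan2(+0.006475, -0.001422) = 102.4° ≈ 102°.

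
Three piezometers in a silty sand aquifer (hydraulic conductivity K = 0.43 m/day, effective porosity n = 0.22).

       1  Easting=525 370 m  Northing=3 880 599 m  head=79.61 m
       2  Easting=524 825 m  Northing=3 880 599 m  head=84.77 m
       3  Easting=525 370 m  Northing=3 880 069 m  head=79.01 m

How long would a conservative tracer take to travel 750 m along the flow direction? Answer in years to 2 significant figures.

∂h/∂x = (84.77 − 79.61) / (524825 − 525370) = -0.009468
∂h/∂y = (79.01 − 79.61) / (3880069 − 3880599) = +0.001132
|∇h| = √(-0.009468² + 0.001132²) = 0.009535
Seepage velocity v = K·i/n = 0.43 × 0.009535 / 0.22 = 0.01864 m/day.
t = 750 / 0.01864 = 4.024e+04 days = 110 years.

110 years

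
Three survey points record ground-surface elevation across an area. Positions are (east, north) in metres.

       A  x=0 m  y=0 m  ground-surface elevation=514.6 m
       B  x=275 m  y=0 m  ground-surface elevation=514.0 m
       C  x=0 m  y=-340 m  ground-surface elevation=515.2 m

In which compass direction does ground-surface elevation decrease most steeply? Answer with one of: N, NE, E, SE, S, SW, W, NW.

NE

∂z/∂x = (514.0 − 514.6) / (275 − 0) = -0.002182
∂z/∂y = (515.2 − 514.6) / (-340 − 0) = -0.001765
Steepest decrease is along −∇f = (+0.002182 E, +0.001765 N) → northeast.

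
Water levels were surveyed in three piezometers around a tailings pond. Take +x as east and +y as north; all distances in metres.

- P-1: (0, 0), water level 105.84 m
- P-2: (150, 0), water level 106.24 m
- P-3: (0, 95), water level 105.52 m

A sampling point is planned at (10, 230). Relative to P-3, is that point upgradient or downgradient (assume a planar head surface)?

downgradient

∂h/∂x = (106.24 − 105.84) / (150 − 0) = +0.002667
∂h/∂y = (105.52 − 105.84) / (95 − 0) = -0.003368
Head at (10, 230) = 105.84 + (+0.002667)·(10) + (-0.003368)·(230) = 105.09 m.
That is lower than the 105.52 m at P-3, so the point is downgradient.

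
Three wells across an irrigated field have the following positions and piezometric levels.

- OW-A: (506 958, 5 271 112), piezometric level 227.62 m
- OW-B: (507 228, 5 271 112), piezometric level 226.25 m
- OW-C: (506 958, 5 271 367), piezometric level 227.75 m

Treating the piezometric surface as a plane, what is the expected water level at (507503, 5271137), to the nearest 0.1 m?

∂h/∂x = (226.25 − 227.62) / (507228 − 506958) = -0.005074
∂h/∂y = (227.75 − 227.62) / (5271367 − 5271112) = +0.0005098
h(507503, 5271137) = 227.62 + (-0.005074)·(545) + (+0.0005098)·(25) = 227.62 -2.765 +0.013 = 224.867 m.

224.9 m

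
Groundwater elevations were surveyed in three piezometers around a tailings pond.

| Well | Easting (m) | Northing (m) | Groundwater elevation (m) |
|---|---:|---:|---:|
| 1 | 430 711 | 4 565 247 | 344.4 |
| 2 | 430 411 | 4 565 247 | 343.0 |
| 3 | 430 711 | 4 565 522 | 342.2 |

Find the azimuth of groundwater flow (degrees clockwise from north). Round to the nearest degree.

330°

∂h/∂x = (343.0 − 344.4) / (430411 − 430711) = +0.004667
∂h/∂y = (342.2 − 344.4) / (4565522 − 4565247) = -0.008000
Flow direction (−∇h) has components (-0.004667 E, +0.008000 N).
Azimuth = atan2(E, N) = atan2(-0.004667, +0.008000) = 329.7° ≈ 330°.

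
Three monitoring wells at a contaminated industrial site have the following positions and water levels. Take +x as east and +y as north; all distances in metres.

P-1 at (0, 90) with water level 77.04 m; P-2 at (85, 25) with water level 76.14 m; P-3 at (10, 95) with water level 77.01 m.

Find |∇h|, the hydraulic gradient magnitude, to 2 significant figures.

0.0085

With h = a·x + b·y + c and P-1 as origin, the differences give:
  85·a + (-65)·b = -0.90
  10·a + 5·b = -0.03
Eliminate b (×5 and ×(-65), subtract): 1075·a = -6.450 → a = ∂h/∂x = -0.006000
Back-substitute: b = ∂h/∂y = +0.006000.
|∇h| = √(-0.006000² + 0.006000²) = 0.008485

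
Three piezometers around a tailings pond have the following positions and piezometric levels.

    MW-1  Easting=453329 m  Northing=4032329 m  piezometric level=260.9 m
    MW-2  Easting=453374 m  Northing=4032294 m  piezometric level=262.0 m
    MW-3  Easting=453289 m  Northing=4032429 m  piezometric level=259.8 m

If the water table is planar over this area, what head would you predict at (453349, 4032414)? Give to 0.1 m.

With h = a·x + b·y + c and MW-1 as origin, the differences give:
  45·a + (-35)·b = +1.1
  (-40)·a + 100·b = -1.1
Eliminate b (×100 and ×(-35), subtract): 3100·a = 71.50 → a = ∂h/∂x = +0.02306
Back-substitute: b = ∂h/∂y = -0.001774.
h(453349, 4032414) = 260.9 + (+0.02306)·(20) + (-0.001774)·(85) = 260.9 +0.461 -0.151 = 261.210 m.

261.2 m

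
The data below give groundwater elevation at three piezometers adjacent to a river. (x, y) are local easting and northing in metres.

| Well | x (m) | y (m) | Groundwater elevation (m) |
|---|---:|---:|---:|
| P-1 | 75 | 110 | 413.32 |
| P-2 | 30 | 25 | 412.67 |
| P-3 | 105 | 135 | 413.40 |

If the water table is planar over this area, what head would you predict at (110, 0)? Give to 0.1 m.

Differences from P-1: to P-2 (Δx, Δy, Δh) = (-45, -85, -0.65); to P-3 = (30, 25, +0.08).
Solve a·Δx + b·Δy = Δh: det = (-45)·25 − 30·(-85) = 1425.
∂h/∂x = [(-0.65)·25 − (+0.08)·(-85)] / 1425 = -0.006632
∂h/∂y = [(-45)·(+0.08) − 30·(-0.65)] / 1425 = +0.01116
h(110, 0) = 413.32 + (-0.006632)·(35) + (+0.01116)·(-110) = 413.32 -0.232 -1.227 = 411.861 m.

411.9 m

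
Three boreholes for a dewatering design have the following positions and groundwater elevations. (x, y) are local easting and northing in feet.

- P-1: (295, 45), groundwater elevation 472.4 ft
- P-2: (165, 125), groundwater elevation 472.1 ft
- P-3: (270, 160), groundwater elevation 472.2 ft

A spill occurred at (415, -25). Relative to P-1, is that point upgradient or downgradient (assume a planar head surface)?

upgradient

With h = a·x + b·y + c and P-1 as origin, the differences give:
  (-130)·a + 80·b = -0.3
  (-25)·a + 115·b = -0.2
Eliminate b (×115 and ×80, subtract): -12950·a = -18.50 → a = ∂h/∂x = +0.001429
Back-substitute: b = ∂h/∂y = -0.001429.
Head at (415, -25) = 472.4 + (+0.001429)·(120) + (-0.001429)·(-70) = 472.67 ft.
That is higher than the 472.4 ft at P-1, so the point is upgradient.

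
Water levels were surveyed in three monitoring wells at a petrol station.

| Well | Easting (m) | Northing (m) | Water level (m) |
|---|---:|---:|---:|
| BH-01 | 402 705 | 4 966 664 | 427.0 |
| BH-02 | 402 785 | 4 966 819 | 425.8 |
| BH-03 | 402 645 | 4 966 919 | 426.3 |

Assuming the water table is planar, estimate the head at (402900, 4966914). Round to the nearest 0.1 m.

424.6 m

Three-point gradient (reference BH-01): Δ to BH-02 = (80, 155, -1.2), Δ to BH-03 = (-60, 255, -0.7).
∂h/∂x = -0.006650, ∂h/∂y = -0.004310 (det = 29700).
h(402900, 4966914) = 427.0 + (-0.006650)·(195) + (-0.004310)·(250) = 427.0 -1.297 -1.077 = 424.626 m.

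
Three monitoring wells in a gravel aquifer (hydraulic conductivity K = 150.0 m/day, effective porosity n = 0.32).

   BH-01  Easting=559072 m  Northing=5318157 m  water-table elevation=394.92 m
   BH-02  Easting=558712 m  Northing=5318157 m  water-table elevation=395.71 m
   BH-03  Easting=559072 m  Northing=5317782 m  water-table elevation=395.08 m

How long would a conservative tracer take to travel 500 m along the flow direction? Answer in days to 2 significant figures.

∂h/∂x = (395.71 − 394.92) / (558712 − 559072) = -0.002194
∂h/∂y = (395.08 − 394.92) / (5317782 − 5318157) = -0.0004267
|∇h| = √(-0.002194² + -0.0004267²) = 0.002235
Seepage velocity v = K·i/n = 150.0 × 0.002235 / 0.32 = 1.048 m/day.
t = 500 / 1.048 = 477.1 days.

480 days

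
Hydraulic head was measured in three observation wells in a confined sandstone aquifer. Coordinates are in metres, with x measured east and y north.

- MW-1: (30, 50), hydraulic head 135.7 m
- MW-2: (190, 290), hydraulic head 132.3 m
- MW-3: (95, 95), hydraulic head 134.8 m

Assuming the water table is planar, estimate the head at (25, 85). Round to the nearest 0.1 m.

135.4 m

Three-point gradient (reference MW-1): Δ to MW-2 = (160, 240, -3.4), Δ to MW-3 = (65, 45, -0.9).
∂h/∂x = -0.007500, ∂h/∂y = -0.009167 (det = -8400).
h(25, 85) = 135.7 + (-0.007500)·(-5) + (-0.009167)·(35) = 135.7 +0.037 -0.321 = 135.417 m.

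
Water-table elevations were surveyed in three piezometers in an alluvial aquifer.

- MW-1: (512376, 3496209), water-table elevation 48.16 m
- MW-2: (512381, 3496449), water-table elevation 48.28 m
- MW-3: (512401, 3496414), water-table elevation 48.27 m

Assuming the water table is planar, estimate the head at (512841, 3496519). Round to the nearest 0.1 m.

Three-point gradient (reference MW-1): Δ to MW-2 = (5, 240, +0.12), Δ to MW-3 = (25, 205, +0.11).
∂h/∂x = +0.0003618, ∂h/∂y = +0.0004925 (det = -4975).
h(512841, 3496519) = 48.16 + (+0.0003618)·(465) + (+0.0004925)·(310) = 48.16 +0.168 +0.153 = 48.481 m.

48.5 m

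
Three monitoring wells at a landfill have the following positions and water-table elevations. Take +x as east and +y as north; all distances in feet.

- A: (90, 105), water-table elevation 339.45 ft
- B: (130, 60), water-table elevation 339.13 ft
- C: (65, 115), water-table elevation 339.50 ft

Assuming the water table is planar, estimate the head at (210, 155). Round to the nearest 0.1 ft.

340.0 ft

Taking A as reference: B−A = (40, -45, -0.32); C−A = (-25, 10, +0.05).
Solve a·Δx + b·Δy = Δh: det = 40·10 − (-25)·(-45) = -725.
∂h/∂x = [(-0.32)·10 − (+0.05)·(-45)] / -725 = +0.001310
∂h/∂y = [40·(+0.05) − (-25)·(-0.32)] / -725 = +0.008276
h(210, 155) = 339.45 + (+0.001310)·(120) + (+0.008276)·(50) = 339.45 +0.157 +0.414 = 340.021 ft.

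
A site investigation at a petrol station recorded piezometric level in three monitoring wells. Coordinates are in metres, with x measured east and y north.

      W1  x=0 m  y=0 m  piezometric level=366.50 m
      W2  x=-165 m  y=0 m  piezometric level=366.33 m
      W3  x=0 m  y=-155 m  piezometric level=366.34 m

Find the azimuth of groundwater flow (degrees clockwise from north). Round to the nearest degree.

225°

∂h/∂x = (366.33 − 366.50) / (-165 − 0) = +0.001030
∂h/∂y = (366.34 − 366.50) / (-155 − 0) = +0.001032
Flow direction (−∇h) has components (-0.001030 E, -0.001032 N).
Azimuth = atan2(E, N) = atan2(-0.001030, -0.001032) = 224.9° ≈ 225°.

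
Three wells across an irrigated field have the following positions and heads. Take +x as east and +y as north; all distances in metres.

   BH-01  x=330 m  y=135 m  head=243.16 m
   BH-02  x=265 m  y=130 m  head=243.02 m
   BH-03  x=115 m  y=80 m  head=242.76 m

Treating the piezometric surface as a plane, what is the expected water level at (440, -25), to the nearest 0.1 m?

Taking BH-01 as reference: BH-02−BH-01 = (-65, -5, -0.14); BH-03−BH-01 = (-215, -55, -0.40).
Determinant of the coordinate differences = (-65)·(-55) − (-215)·(-5) = 2500.
∂h/∂x = [(-0.14)·(-55) − (-0.40)·(-5)] / 2500 = +0.002280
∂h/∂y = [(-65)·(-0.40) − (-215)·(-0.14)] / 2500 = -0.001640
h(440, -25) = 243.16 + (+0.002280)·(110) + (-0.001640)·(-160) = 243.16 +0.251 +0.262 = 243.673 m.

243.7 m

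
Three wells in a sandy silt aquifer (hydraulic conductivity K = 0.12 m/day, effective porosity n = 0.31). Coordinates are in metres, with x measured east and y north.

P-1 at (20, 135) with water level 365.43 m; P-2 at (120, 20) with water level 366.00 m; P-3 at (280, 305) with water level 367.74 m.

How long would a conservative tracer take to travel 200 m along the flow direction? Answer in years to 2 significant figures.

With h = a·x + b·y + c and P-1 as origin, the differences give:
  100·a + (-115)·b = +0.57
  260·a + 170·b = +2.31
Eliminate b (×170 and ×(-115), subtract): 46900·a = 362.550 → a = ∂h/∂x = +0.007730
Back-substitute: b = ∂h/∂y = +0.001765.
|∇h| = √(0.007730² + 0.001765²) = 0.007929
Seepage velocity v = K·i/n = 0.12 × 0.007929 / 0.31 = 0.003069 m/day.
t = 200 / 0.003069 = 6.517e+04 days = 178 years.

180 years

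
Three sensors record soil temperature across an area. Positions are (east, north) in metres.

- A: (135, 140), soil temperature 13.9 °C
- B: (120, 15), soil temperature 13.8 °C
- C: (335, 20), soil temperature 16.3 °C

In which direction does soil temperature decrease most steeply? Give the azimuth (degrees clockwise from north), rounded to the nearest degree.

273°

With T = a·x + b·y + c and A as origin, the differences give:
  (-15)·a + (-125)·b = -0.1
  200·a + (-120)·b = +2.4
Eliminate b (×(-120) and ×(-125), subtract): 26800·a = 312.00 → a = ∂T/∂x = +0.01164
Back-substitute: b = ∂T/∂y = -0.0005970.
Steepest decrease is along −∇f: components (-0.01164 E, +0.0005970 N).
Azimuth = atan2(-0.01164, +0.0005970) = 272.9° ≈ 273°.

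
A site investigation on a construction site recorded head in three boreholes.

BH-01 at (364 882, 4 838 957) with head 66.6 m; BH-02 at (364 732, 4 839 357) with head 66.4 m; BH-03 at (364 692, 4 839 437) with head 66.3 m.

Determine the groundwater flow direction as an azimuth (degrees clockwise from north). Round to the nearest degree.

Taking BH-01 as reference: BH-02−BH-01 = (-150, 400, -0.2); BH-03−BH-01 = (-190, 480, -0.3).
Determinant of the coordinate differences = (-150)·480 − (-190)·400 = 4000.
∂h/∂x = [(-0.2)·480 − (-0.3)·400] / 4000 = +0.006000
∂h/∂y = [(-150)·(-0.3) − (-190)·(-0.2)] / 4000 = +0.001750
Flow direction (−∇h) has components (-0.006000 E, -0.001750 N).
Azimuth = atan2(E, N) = atan2(-0.006000, -0.001750) = 253.7° ≈ 254°.

254°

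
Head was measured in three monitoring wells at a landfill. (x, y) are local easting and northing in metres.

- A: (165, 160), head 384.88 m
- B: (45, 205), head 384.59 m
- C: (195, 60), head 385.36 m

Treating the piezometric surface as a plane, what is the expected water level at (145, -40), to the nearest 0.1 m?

Differences from A: to B (Δx, Δy, Δh) = (-120, 45, -0.29); to C = (30, -100, +0.48).
Solve a·Δx + b·Δy = Δh: det = (-120)·(-100) − 30·45 = 10650.
∂h/∂x = [(-0.29)·(-100) − (+0.48)·45] / 10650 = +0.0006948
∂h/∂y = [(-120)·(+0.48) − 30·(-0.29)] / 10650 = -0.004592
h(145, -40) = 384.88 + (+0.0006948)·(-20) + (-0.004592)·(-200) = 384.88 -0.014 +0.918 = 385.784 m.

385.8 m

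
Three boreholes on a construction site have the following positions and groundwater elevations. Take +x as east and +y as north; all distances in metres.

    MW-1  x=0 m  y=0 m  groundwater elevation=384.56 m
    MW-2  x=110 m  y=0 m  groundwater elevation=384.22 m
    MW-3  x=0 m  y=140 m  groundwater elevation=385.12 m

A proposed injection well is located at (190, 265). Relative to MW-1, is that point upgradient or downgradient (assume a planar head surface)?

upgradient

∂h/∂x = (384.22 − 384.56) / (110 − 0) = -0.003091
∂h/∂y = (385.12 − 384.56) / (140 − 0) = +0.004000
Head at (190, 265) = 384.56 + (-0.003091)·(190) + (+0.004000)·(265) = 385.03 m.
That is higher than the 384.56 m at MW-1, so the point is upgradient.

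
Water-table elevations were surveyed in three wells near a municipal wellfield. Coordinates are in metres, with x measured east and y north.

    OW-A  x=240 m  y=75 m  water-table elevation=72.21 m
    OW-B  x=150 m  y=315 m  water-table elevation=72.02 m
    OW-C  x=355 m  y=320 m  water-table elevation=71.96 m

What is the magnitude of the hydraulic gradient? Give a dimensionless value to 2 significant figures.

Three-point gradient (reference OW-A): Δ to OW-B = (-90, 240, -0.19), Δ to OW-C = (115, 245, -0.25).
∂h/∂x = -0.0002709, ∂h/∂y = -0.0008933 (det = -49650).
|∇h| = √(-0.0002709² + -0.0008933²) = 0.0009335

0.00093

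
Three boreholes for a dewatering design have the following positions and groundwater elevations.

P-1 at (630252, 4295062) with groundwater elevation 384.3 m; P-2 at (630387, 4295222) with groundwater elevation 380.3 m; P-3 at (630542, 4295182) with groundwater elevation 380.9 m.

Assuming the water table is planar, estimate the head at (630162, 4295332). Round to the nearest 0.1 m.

With h = a·x + b·y + c and P-1 as origin, the differences give:
  135·a + 160·b = -4.0
  290·a + 120·b = -3.4
Eliminate b (×120 and ×160, subtract): -30200·a = 64.00 → a = ∂h/∂x = -0.002119
Back-substitute: b = ∂h/∂y = -0.02321.
h(630162, 4295332) = 384.3 + (-0.002119)·(-90) + (-0.02321)·(270) = 384.3 +0.191 -6.267 = 378.224 m.

378.2 m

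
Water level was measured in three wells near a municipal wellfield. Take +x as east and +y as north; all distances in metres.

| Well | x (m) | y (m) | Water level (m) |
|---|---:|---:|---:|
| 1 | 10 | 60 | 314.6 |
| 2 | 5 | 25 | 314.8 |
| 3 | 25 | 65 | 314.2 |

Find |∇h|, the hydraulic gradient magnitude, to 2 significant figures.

Differences from 1: to 2 (Δx, Δy, Δh) = (-5, -35, +0.2); to 3 = (15, 5, -0.4).
Solve a·Δx + b·Δy = Δh: det = (-5)·5 − 15·(-35) = 500.
∂h/∂x = [(+0.2)·5 − (-0.4)·(-35)] / 500 = -0.02600
∂h/∂y = [(-5)·(-0.4) − 15·(+0.2)] / 500 = -0.002000
|∇h| = √(-0.02600² + -0.002000²) = 0.02608

0.026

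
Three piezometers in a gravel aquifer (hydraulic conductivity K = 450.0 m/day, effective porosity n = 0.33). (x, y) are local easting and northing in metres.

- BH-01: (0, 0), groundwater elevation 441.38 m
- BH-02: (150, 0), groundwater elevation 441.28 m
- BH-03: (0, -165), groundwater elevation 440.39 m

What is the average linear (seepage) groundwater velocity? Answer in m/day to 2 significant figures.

8.2 m/day

∂h/∂x = (441.28 − 441.38) / (150 − 0) = -0.0006667
∂h/∂y = (440.39 − 441.38) / (-165 − 0) = +0.006000
|∇h| = √(-0.0006667² + 0.006000²) = 0.006037
Seepage velocity v = K·i/n = 450.0 × 0.006037 / 0.33 = 8.232 m/day.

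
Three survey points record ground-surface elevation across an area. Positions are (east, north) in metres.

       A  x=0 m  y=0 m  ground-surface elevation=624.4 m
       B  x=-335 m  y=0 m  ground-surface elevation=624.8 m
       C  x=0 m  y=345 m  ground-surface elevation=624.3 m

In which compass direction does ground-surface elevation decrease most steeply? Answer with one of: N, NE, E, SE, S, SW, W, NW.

∂z/∂x = (624.8 − 624.4) / (-335 − 0) = -0.001194
∂z/∂y = (624.3 − 624.4) / (345 − 0) = -0.0002899
Steepest decrease is along −∇f = (+0.001194 E, +0.0002899 N) → east.

E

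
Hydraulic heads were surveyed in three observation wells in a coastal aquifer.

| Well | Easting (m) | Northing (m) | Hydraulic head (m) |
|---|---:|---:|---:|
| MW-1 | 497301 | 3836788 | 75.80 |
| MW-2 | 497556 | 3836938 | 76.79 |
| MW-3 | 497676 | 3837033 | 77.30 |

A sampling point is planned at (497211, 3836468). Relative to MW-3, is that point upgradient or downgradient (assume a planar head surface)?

downgradient

Differences from MW-1: to MW-2 (Δx, Δy, Δh) = (255, 150, +0.99); to MW-3 = (375, 245, +1.50).
Determinant of the coordinate differences = 255·245 − 375·150 = 6225.
∂h/∂x = [(+0.99)·245 − (+1.50)·150] / 6225 = +0.002819
∂h/∂y = [255·(+1.50) − 375·(+0.99)] / 6225 = +0.001807
Head at (497211, 3836468) = 75.80 + (+0.002819)·(-90) + (+0.001807)·(-320) = 74.97 m.
That is lower than the 77.30 m at MW-3, so the point is downgradient.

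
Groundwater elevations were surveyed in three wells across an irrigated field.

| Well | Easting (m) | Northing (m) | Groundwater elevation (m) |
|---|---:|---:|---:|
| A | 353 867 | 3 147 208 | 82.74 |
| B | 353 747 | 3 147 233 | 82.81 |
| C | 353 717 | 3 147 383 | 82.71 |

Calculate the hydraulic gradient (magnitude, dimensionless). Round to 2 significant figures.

Taking A as reference: B−A = (-120, 25, +0.07); C−A = (-150, 175, -0.03).
Solve a·Δx + b·Δy = Δh: det = (-120)·175 − (-150)·25 = -17250.
∂h/∂x = [(+0.07)·175 − (-0.03)·25] / -17250 = -0.0007536
∂h/∂y = [(-120)·(-0.03) − (-150)·(+0.07)] / -17250 = -0.0008174
|∇h| = √(-0.0007536² + -0.0008174²) = 0.001112

0.0011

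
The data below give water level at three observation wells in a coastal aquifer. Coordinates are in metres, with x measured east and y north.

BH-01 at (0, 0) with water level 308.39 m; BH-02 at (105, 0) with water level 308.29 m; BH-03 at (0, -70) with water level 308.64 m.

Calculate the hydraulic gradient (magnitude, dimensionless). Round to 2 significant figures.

∂h/∂x = (308.29 − 308.39) / (105 − 0) = -0.0009524
∂h/∂y = (308.64 − 308.39) / (-70 − 0) = -0.003571
|∇h| = √(-0.0009524² + -0.003571²) = 0.003696

0.0037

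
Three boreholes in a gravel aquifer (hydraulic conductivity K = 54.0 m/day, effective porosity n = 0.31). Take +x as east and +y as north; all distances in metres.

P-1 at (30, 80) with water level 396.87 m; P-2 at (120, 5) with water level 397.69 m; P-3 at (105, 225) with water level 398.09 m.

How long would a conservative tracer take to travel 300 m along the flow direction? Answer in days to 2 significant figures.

Taking P-1 as reference: P-2−P-1 = (90, -75, +0.82); P-3−P-1 = (75, 145, +1.22).
Solve a·Δx + b·Δy = Δh: det = 90·145 − 75·(-75) = 18675.
∂h/∂x = [(+0.82)·145 − (+1.22)·(-75)] / 18675 = +0.01127
∂h/∂y = [90·(+1.22) − 75·(+0.82)] / 18675 = +0.002586
|∇h| = √(0.01127² + 0.002586²) = 0.01156
Seepage velocity v = K·i/n = 54.0 × 0.01156 / 0.31 = 2.014 m/day.
t = 300 / 2.014 = 149 days.

150 days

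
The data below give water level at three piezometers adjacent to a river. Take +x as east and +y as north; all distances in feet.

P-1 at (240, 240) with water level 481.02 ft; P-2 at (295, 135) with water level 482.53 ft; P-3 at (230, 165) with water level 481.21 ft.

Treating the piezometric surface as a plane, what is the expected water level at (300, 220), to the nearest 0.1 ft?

482.2 ft

Three-point gradient (reference P-1): Δ to P-2 = (55, -105, +1.51), Δ to P-3 = (-10, -75, +0.19).
∂h/∂x = +0.01803, ∂h/∂y = -0.004937 (det = -5175).
h(300, 220) = 481.02 + (+0.01803)·(60) + (-0.004937)·(-20) = 481.02 +1.082 +0.099 = 482.200 ft.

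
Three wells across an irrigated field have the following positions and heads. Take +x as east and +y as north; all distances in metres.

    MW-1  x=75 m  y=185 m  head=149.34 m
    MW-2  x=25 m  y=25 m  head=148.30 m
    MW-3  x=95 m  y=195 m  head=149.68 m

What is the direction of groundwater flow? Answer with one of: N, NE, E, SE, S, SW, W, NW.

Three-point gradient (reference MW-1): Δ to MW-2 = (-50, -160, -1.04), Δ to MW-3 = (20, 10, +0.34).
∂h/∂x = +0.01630, ∂h/∂y = +0.001407 (det = 2700).
Flow = −∇h = (-0.01630 east, -0.001407 north), which points west.

W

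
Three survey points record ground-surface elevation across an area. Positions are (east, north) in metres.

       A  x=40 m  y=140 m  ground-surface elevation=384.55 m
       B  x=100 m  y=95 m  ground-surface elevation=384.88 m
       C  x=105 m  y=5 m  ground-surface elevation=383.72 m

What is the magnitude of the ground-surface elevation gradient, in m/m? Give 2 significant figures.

Differences from A: to B (Δx, Δy, Δh) = (60, -45, +0.33); to C = (65, -135, -0.83).
Solve a·Δx + b·Δy = Δz: det = 60·(-135) − 65·(-45) = -5175.
∂z/∂x = [(+0.33)·(-135) − (-0.83)·(-45)] / -5175 = +0.01583
∂z/∂y = [60·(-0.83) − 65·(+0.33)] / -5175 = +0.01377
|∇f| = √(0.01583² + 0.01377²) = 0.02098 m/m

0.021 m/m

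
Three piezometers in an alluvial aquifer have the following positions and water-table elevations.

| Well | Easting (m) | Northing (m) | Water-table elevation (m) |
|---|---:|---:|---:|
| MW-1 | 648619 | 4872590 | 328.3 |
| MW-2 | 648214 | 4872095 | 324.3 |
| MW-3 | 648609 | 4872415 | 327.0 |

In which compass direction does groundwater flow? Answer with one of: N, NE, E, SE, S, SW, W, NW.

S

Differences from MW-1: to MW-2 (Δx, Δy, Δh) = (-405, -495, -4.0); to MW-3 = (-10, -175, -1.3).
Solve a·Δx + b·Δy = Δh: det = (-405)·(-175) − (-10)·(-495) = 65925.
∂h/∂x = [(-4.0)·(-175) − (-1.3)·(-495)] / 65925 = +0.0008570
∂h/∂y = [(-405)·(-1.3) − (-10)·(-4.0)] / 65925 = +0.007380
Flow = −∇h = (-0.0008570 east, -0.007380 north), which points south.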